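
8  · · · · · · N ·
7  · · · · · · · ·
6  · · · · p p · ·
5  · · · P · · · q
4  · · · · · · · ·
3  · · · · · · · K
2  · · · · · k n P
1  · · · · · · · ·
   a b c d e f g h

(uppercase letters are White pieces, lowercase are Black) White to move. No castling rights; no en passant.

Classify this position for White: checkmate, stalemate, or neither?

checkmate

White to move; white king on h3.
In check: yes, from the black queen on h5.
King squares — g2: attacked by Kf2; h2: own pawn; g3: attacked by Kf2; g4: attacked by Qh5; h4: attacked by Ng2.
Legal moves for White: none.
In check with no legal moves → checkmate.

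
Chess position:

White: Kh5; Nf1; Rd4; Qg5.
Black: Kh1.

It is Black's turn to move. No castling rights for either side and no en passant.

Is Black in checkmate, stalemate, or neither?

stalemate

Black to move; black king on h1.
In check: no.
King squares — g1: attacked by Qg5; g2: attacked by Qg5; h2: attacked by Nf1.
Legal moves for Black: none.
Not in check and no legal moves → stalemate.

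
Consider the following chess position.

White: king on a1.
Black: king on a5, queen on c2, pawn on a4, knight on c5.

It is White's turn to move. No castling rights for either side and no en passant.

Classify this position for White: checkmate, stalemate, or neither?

stalemate

White to move; white king on a1.
In check: no.
King squares — b1: attacked by Qc2; a2: attacked by Qc2; b2: attacked by Qc2.
Legal moves for White: none.
Not in check and no legal moves → stalemate.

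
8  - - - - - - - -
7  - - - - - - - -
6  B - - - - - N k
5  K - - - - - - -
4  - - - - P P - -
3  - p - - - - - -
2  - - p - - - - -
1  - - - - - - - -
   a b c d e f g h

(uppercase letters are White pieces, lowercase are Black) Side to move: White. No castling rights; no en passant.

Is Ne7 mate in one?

no

After Ne7: black king on h6; in check: no.
Black is not in check, so this cannot be checkmate.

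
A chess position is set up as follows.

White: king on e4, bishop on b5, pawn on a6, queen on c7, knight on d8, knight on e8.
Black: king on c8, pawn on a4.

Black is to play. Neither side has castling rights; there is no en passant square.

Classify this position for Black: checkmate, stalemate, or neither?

checkmate

Black to move; black king on c8.
In check: yes, from the white queen on c7.
King squares — b7: attacked by Pa6; c7: attacked by Ne8; d7: attacked by Bb5; b8: attacked by Qc7; d8: attacked by Qc7.
Legal moves for Black: none.
In check with no legal moves → checkmate.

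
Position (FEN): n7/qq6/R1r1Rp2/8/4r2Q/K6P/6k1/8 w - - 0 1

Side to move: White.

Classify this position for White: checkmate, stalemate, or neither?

White to move; white king on a3.
In check: no.
Legal moves for White include: Re8, Re7, Rxf6, Rd6, Rxc6, Re5, Rxe4, Rxa7, Ra5, Ra4, Qh8, Qh7, Qh6, Qxf6, Qh5, Qg5+, Qg4+, Qf4, ... (list truncated; more exist).
White has legal moves and is not in check → neither.

neither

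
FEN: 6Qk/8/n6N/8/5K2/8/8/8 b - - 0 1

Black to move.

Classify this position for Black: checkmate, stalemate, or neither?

Black to move; black king on h8.
In check: yes, from the white queen on g8.
King squares — g7: attacked by Qg8; h7: attacked by Qg8; g8: attacked by Nh6.
Legal moves for Black: none.
In check with no legal moves → checkmate.

checkmate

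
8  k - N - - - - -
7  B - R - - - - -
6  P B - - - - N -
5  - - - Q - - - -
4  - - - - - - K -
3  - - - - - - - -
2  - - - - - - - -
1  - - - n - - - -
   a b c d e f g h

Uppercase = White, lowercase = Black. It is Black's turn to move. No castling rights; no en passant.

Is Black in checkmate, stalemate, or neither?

checkmate

Black to move; black king on a8.
In check: yes, from the white queen on d5.
King squares — a7: attacked by Bb6; b7: attacked by Qd5; b8: attacked by Ba7.
Legal moves for Black: none.
In check with no legal moves → checkmate.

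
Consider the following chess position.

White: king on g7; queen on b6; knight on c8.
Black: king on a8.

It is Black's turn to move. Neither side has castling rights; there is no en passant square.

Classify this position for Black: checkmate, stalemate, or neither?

Black to move; black king on a8.
In check: no.
King squares — a7: attacked by Qb6; b7: attacked by Qb6; b8: attacked by Qb6.
Legal moves for Black: none.
Not in check and no legal moves → stalemate.

stalemate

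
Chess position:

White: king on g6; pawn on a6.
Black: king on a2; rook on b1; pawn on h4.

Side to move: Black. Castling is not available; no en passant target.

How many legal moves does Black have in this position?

Black to move; king on a2.
In check: no.
Legal moves: Kb3, Ka3, Kb2, Ka1, Rb8, Rb7, Rb6+, Rb5, Rb4, Rb3, Rb2, Rh1, Rg1+, Rf1, Re1, Rd1, Rc1, Ra1, h3.
Count: 19.

19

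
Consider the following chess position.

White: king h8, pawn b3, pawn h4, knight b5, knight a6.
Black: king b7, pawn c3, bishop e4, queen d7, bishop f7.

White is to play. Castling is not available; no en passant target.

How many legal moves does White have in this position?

White to move; king on h8.
In check: no.
Legal moves: Kg7, Nb8, Nac7, Nc5+, Nb4, Nbc7, Na7, Nd6+, Nd4, Nxc3, Na3, h5, b4.
Count: 13.

13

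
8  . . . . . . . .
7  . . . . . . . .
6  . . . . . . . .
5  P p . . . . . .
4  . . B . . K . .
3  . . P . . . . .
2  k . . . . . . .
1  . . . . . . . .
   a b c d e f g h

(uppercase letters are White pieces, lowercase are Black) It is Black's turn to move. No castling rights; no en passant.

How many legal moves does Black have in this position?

5

Black to move; king on a2.
In check: yes, from the white bishop on c4.
Legal moves: Ka3, Kb2, Kb1, Ka1, bxc4.
Count: 5.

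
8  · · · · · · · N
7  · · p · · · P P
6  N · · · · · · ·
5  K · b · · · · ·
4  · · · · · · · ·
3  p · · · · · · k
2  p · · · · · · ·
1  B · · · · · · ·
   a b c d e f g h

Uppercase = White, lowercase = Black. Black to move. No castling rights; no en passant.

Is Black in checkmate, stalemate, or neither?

neither

Black to move; black king on h3.
In check: no.
Legal moves for Black: Bf8, Be7, Ba7, Bd6, Bb6+, Bd4, Bb4+, Be3, Bf2, Bg1, Kh4, Kg4, Kg3, Kh2, Kg2, c6.
Black has 16 legal moves and is not in check → neither.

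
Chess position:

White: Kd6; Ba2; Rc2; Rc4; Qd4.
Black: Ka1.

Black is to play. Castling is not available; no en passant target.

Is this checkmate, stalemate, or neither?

checkmate

Black to move; black king on a1.
In check: yes, from the white queen on d4.
King squares — b1: attacked by Ba2; a2: attacked by Rc2; b2: attacked by Rc2.
Legal moves for Black: none.
In check with no legal moves → checkmate.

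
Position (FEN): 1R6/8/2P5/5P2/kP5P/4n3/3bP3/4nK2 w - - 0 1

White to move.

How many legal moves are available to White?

2

White to move; king on f1.
In check: yes, from the black knight on e3.
Legal moves: Kf2, Kg1.
Count: 2.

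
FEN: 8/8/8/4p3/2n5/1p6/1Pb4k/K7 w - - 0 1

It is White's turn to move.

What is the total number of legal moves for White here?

White to move; king on a1.
In check: no.
Legal moves: none.
Count: 0.

0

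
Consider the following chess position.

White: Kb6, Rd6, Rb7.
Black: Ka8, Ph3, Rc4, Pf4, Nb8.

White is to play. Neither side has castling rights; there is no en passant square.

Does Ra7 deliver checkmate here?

yes

After Ra7: black king on a8; in check: yes, from the white rook on a7.
King squares — a7: attacked by Kb6; b7: attacked by Kb6; b8: own knight.
Black has no legal moves → checkmate.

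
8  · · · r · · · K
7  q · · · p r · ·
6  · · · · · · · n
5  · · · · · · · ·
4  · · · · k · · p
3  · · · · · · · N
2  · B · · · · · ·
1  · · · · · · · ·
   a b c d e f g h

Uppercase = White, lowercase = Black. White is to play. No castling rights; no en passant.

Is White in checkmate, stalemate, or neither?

White to move; white king on h8.
In check: yes, from the black rook on d8.
King squares — g7: attacked by Rf7; h7: attacked by Rf7; g8: attacked by Nh6.
Legal moves for White: none.
In check with no legal moves → checkmate.

checkmate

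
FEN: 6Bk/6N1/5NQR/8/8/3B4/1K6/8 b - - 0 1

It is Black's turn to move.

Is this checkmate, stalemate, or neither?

checkmate

Black to move; black king on h8.
In check: yes, from the white rook on h6.
King squares — g7: attacked by Qg6; h7: attacked by Nf6; g8: attacked by Nf6.
Legal moves for Black: none.
In check with no legal moves → checkmate.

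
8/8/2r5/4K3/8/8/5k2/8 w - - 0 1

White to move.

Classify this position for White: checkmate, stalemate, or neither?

neither

White to move; white king on e5.
In check: no.
Legal moves for White: Kf5, Kd5, Kf4, Ke4, Kd4.
White has 5 legal moves and is not in check → neither.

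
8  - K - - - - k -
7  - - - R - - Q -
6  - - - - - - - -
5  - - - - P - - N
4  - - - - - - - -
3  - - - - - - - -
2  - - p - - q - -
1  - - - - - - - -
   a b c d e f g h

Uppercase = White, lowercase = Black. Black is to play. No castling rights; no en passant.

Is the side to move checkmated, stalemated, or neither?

Black to move; black king on g8.
In check: yes, from the white queen on g7.
King squares — f7: attacked by Rd7; g7: attacked by Nh5; h7: attacked by Qg7; f8: attacked by Qg7; h8: attacked by Qg7.
Legal moves for Black: none.
In check with no legal moves → checkmate.

checkmate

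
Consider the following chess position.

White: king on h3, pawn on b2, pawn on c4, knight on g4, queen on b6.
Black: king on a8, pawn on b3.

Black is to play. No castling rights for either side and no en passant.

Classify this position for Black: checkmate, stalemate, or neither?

stalemate

Black to move; black king on a8.
In check: no.
King squares — a7: attacked by Qb6; b7: attacked by Qb6; b8: attacked by Qb6.
Legal moves for Black: none.
Not in check and no legal moves → stalemate.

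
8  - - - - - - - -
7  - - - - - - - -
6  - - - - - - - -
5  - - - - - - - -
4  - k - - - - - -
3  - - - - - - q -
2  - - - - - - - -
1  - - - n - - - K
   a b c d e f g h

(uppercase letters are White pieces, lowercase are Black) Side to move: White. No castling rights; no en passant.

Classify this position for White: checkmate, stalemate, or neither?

stalemate

White to move; white king on h1.
In check: no.
King squares — g1: attacked by Qg3; g2: attacked by Qg3; h2: attacked by Qg3.
Legal moves for White: none.
Not in check and no legal moves → stalemate.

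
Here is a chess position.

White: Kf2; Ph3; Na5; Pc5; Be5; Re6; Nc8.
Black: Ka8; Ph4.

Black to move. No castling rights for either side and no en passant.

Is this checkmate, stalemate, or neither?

Black to move; black king on a8.
In check: no.
King squares — a7: attacked by Nc8; b7: attacked by Na5; b8: attacked by Be5.
Legal moves for Black: none.
Not in check and no legal moves → stalemate.

stalemate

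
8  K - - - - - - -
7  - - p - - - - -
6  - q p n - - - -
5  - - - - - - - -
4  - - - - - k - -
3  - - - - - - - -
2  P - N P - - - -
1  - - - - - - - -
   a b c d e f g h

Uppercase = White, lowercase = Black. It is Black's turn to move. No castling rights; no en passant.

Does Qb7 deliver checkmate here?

After Qb7: white king on a8; in check: yes, from the black queen on b7.
King squares — a7: attacked by Qb7; b7: attacked by Nd6; b8: attacked by Qb7.
White has no legal moves → checkmate.

yes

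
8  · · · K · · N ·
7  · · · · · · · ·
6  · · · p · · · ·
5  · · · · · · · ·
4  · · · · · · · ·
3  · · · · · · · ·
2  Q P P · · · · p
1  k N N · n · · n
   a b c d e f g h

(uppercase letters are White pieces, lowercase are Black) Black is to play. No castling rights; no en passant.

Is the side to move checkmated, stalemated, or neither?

Black to move; black king on a1.
In check: yes, from the white queen on a2.
King squares — b1: attacked by Qa2; a2: attacked by Nc1; b2: attacked by Qa2.
Legal moves for Black: none.
In check with no legal moves → checkmate.

checkmate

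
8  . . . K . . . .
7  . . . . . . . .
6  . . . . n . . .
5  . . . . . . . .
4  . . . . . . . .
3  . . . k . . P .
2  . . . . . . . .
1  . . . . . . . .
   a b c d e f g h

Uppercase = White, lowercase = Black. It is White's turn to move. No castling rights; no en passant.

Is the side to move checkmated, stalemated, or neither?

White to move; white king on d8.
In check: yes, from the black knight on e6.
King squares — c7: attacked by Ne6; d7: available; e7: available; c8: available; e8: available.
Legal moves for White: Ke8, Kc8, Ke7, Kd7.
White is in check but has 4 legal moves → neither.

neither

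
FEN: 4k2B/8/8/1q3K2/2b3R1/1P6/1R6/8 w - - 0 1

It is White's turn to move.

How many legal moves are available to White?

White to move; king on f5.
In check: yes, from the black queen on b5.
Legal moves: Kg6, Kf6, Kf4, Ke4, Be5.
Count: 5.

5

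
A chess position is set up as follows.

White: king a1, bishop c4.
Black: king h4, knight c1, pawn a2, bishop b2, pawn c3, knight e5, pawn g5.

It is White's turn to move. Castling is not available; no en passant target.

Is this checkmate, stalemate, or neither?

White to move; white king on a1.
In check: yes, from the black bishop on b2.
King squares — b1: attacked by Pa2; a2: attacked by Nc1; b2: attacked by Pc3.
Legal moves for White: none.
In check with no legal moves → checkmate.

checkmate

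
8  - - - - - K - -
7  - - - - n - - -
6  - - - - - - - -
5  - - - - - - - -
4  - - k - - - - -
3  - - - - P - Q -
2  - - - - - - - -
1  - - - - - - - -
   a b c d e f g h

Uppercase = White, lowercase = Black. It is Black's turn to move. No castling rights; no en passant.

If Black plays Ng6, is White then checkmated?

no

After Ng6: white king on f8; in check: yes, from the black knight on g6.
White has 5 legal replies: Kg8, Ke8, Kg7, Kf7, Qxg6.
In check but a legal move exists → not checkmate.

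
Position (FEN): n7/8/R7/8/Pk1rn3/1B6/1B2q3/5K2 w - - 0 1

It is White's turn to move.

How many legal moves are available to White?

White to move; king on f1.
In check: yes, from the black queen on e2.
Legal moves: Kxe2, Kg1.
Count: 2.

2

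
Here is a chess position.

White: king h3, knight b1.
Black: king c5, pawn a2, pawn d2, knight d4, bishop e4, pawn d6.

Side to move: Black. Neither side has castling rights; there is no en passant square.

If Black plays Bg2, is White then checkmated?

After Bg2: white king on h3; in check: yes, from the black bishop on g2.
White has 5 legal replies: Kh4, Kg4, Kg3, Kh2, Kxg2.
In check but a legal move exists → not checkmate.

no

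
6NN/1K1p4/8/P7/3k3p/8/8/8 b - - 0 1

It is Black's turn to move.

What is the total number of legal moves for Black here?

Black to move; king on d4.
In check: no.
Legal moves: Ke5, Kd5, Kc5, Ke4, Kc4, Ke3, Kd3, Kc3, d6, h3, d5.
Count: 11.

11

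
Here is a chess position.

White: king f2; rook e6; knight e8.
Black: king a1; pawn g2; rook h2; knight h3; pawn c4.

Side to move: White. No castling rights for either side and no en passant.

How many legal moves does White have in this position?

5

White to move; king on f2.
In check: yes, from the black knight on h3.
Legal moves: Kg3, Kf3, Ke3, Ke2, Ke1.
Count: 5.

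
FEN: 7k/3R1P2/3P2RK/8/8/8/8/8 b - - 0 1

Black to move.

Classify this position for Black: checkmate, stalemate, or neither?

Black to move; black king on h8.
In check: no.
King squares — g7: attacked by Rg6; h7: attacked by Kh6; g8: attacked by Rg6.
Legal moves for Black: none.
Not in check and no legal moves → stalemate.

stalemate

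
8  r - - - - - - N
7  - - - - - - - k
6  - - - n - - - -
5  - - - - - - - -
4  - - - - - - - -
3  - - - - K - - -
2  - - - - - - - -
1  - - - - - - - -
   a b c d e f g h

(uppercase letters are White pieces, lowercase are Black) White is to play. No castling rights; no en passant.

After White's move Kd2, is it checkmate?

After Kd2: black king on h7; in check: no.
Black is not in check, so this cannot be checkmate.

no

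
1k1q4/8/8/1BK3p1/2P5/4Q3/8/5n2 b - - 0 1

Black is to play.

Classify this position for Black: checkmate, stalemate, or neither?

Black to move; black king on b8.
In check: no.
Legal moves for Black include: Qh8, Qg8, Qf8+, Qe8, Qc8+, Qe7+, Qd7, Qc7+, Qf6, Qd6+, Qb6+, Qd5+, Qa5, Qd4+, Qd3, Qd2, Qd1, Kc8, ... (list truncated; more exist).
Black has legal moves and is not in check → neither.

neither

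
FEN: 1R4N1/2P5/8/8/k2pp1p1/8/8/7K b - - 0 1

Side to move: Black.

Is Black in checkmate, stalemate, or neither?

neither

Black to move; black king on a4.
In check: no.
Legal moves for Black: Ka5, Ka3, g3, e3, d3.
Black has 5 legal moves and is not in check → neither.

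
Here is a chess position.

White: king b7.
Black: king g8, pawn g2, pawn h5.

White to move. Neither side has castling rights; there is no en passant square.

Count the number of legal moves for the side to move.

8

White to move; king on b7.
In check: no.
Legal moves: Kc8, Kb8, Ka8, Kc7, Ka7, Kc6, Kb6, Ka6.
Count: 8.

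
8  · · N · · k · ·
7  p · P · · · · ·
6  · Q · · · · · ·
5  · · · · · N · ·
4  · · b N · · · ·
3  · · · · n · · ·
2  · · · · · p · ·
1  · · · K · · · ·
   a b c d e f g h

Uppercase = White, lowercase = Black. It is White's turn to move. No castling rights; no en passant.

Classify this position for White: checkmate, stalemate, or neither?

neither

White to move; white king on d1.
In check: yes, from the black knight on e3.
Legal moves for White: Kd2, Kc1, Nxe3.
White is in check but has 3 legal moves → neither.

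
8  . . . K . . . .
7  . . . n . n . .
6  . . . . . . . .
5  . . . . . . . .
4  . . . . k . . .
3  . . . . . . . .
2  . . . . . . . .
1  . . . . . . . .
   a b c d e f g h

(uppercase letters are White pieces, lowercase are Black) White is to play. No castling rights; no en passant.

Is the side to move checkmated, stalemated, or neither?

neither

White to move; white king on d8.
In check: yes, from the black knight on f7.
King squares — c7: available; d7: available; e7: available; c8: available; e8: available.
Legal moves for White: Ke8, Kc8, Ke7, Kxd7, Kc7.
White is in check but has 5 legal moves → neither.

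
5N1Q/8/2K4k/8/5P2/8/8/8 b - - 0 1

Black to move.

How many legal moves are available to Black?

Black to move; king on h6.
In check: yes, from the white queen on h8.
Legal moves: none.
Count: 0.

0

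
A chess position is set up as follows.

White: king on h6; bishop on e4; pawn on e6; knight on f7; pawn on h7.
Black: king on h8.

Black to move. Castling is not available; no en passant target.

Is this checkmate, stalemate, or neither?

Black to move; black king on h8.
In check: yes, from the white knight on f7.
King squares — g7: attacked by Kh6; h7: attacked by Be4; g8: attacked by Ph7.
Legal moves for Black: none.
In check with no legal moves → checkmate.

checkmate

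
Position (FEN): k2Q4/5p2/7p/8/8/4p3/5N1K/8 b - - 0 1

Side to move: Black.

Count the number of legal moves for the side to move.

Black to move; king on a8.
In check: yes, from the white queen on d8.
Legal moves: Kb7, Ka7.
Count: 2.

2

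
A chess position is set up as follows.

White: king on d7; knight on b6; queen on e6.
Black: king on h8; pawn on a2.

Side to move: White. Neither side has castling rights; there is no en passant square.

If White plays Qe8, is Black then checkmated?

no

After Qe8: black king on h8; in check: yes, from the white queen on e8.
Black has 2 legal replies: Kh7, Kg7.
In check but a legal move exists → not checkmate.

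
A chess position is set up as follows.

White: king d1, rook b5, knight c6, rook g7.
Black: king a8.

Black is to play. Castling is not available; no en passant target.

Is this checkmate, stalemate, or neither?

Black to move; black king on a8.
In check: no.
King squares — a7: attacked by Nc6; b7: attacked by Rb5; b8: attacked by Rb5.
Legal moves for Black: none.
Not in check and no legal moves → stalemate.

stalemate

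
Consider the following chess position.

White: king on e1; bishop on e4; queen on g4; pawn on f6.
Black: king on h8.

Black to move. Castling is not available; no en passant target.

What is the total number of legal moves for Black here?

0

Black to move; king on h8.
In check: no.
Legal moves: none.
Count: 0.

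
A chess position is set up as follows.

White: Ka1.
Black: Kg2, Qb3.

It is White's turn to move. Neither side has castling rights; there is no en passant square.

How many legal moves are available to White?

White to move; king on a1.
In check: no.
Legal moves: none.
Count: 0.

0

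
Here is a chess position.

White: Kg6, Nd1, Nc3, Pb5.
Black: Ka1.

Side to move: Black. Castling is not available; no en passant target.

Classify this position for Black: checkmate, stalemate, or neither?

stalemate

Black to move; black king on a1.
In check: no.
King squares — b1: attacked by Nc3; a2: attacked by Nc3; b2: attacked by Nd1.
Legal moves for Black: none.
Not in check and no legal moves → stalemate.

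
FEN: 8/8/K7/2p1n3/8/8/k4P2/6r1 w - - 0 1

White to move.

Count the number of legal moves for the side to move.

White to move; king on a6.
In check: no.
Legal moves: Kb7, Ka7, Kb6, Kb5, Ka5, f3, f4.
Count: 7.

7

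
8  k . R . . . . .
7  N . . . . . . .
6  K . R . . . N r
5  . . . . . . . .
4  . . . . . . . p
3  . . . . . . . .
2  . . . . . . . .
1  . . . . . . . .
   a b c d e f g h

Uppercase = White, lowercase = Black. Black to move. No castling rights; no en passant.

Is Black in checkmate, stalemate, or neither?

checkmate

Black to move; black king on a8.
In check: yes, from the white rook on c8.
King squares — a7: attacked by Ka6; b7: attacked by Ka6; b8: attacked by Rc8.
Legal moves for Black: none.
In check with no legal moves → checkmate.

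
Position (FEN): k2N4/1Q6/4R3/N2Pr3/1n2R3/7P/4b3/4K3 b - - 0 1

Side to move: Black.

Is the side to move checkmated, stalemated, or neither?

Black to move; black king on a8.
In check: yes, from the white queen on b7.
King squares — a7: attacked by Qb7; b7: attacked by Na5; b8: attacked by Qb7.
Legal moves for Black: none.
In check with no legal moves → checkmate.

checkmate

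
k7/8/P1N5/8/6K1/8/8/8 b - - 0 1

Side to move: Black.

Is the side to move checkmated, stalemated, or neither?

stalemate

Black to move; black king on a8.
In check: no.
King squares — a7: attacked by Nc6; b7: attacked by Pa6; b8: attacked by Nc6.
Legal moves for Black: none.
Not in check and no legal moves → stalemate.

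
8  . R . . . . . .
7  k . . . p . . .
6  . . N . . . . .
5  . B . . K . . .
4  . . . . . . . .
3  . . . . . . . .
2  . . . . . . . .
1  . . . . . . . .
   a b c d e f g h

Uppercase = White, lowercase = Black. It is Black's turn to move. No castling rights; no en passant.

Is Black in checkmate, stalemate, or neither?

checkmate

Black to move; black king on a7.
In check: yes, from the white knight on c6.
King squares — a6: attacked by Bb5; b6: attacked by Rb8; b7: attacked by Rb8; a8: attacked by Rb8; b8: attacked by Nc6.
Legal moves for Black: none.
In check with no legal moves → checkmate.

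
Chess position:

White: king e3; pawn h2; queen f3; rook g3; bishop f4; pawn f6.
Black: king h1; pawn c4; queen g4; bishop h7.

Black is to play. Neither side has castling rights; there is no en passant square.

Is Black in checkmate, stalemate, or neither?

neither

Black to move; black king on h1.
In check: yes, from the white queen on f3.
Legal moves for Black: Kxh2, Qxf3+.
Black is in check but has 2 legal moves → neither.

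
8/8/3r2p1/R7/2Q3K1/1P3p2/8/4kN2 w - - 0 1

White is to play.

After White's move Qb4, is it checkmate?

After Qb4: black king on e1; in check: yes, from the white queen on b4.
Black has 5 legal replies: Kf2, Ke2, Kxf1, Kd1, Rd2.
In check but a legal move exists → not checkmate.

no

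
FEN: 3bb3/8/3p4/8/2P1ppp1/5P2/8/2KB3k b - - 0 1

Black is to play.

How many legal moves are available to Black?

22

Black to move; king on h1.
In check: no.
Legal moves: Bf7, Bd7, Bg6, Bc6, Bh5, Bb5, Ba4, Be7, Bc7, Bf6, Bb6, Bg5, Ba5, Bh4, Kh2, Kg2, Kg1, gxf3, exf3, d5, g3, e3.
Count: 22.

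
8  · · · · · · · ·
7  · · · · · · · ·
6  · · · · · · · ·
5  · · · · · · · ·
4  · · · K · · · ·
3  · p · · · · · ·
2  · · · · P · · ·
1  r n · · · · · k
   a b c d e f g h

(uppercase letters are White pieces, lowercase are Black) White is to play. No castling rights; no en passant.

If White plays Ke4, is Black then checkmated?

After Ke4: black king on h1; in check: no.
Black is not in check, so this cannot be checkmate.

no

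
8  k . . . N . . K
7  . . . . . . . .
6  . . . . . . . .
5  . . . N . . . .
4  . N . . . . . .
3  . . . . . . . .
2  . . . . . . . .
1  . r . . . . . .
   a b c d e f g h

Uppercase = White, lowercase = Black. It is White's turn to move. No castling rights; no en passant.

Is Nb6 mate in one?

After Nb6: black king on a8; in check: yes, from the white knight on b6.
Black has 3 legal replies: Kb8, Kb7, Ka7.
In check but a legal move exists → not checkmate.

no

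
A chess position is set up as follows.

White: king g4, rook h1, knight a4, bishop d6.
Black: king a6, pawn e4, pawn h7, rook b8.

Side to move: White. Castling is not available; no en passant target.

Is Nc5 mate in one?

no

After Nc5: black king on a6; in check: yes, from the white knight on c5.
Black has 4 legal replies: Ka7, Kb6, Kb5, Ka5.
In check but a legal move exists → not checkmate.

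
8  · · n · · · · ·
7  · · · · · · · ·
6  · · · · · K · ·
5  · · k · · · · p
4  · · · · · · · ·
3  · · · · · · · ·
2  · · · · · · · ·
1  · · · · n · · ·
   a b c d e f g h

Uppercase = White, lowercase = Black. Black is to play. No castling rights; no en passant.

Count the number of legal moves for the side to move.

Black to move; king on c5.
In check: no.
Legal moves: Ne7, Na7, Nd6, Nb6, Kd6, Kc6, Kb6, Kd5, Kb5, Kd4, Kc4, Kb4, Nf3, Nd3, Ng2, Nc2, h4.
Count: 17.

17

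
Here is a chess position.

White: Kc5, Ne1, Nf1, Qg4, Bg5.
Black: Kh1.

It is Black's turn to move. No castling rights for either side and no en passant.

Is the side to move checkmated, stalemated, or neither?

Black to move; black king on h1.
In check: no.
King squares — g1: attacked by Qg4; g2: attacked by Ne1; h2: attacked by Nf1.
Legal moves for Black: none.
Not in check and no legal moves → stalemate.

stalemate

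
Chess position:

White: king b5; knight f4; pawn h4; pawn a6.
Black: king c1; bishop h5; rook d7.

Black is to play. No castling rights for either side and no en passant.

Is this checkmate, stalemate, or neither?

Black to move; black king on c1.
In check: no.
Legal moves for Black include: Rd8, Rh7, Rg7, Rf7, Re7, Rc7, Rb7+, Ra7, Rd6, Rd5+, Rd4, Rd3, Rd2, Rd1, Be8, Bf7, Bg6, Bg4, ... (list truncated; more exist).
Black has legal moves and is not in check → neither.

neither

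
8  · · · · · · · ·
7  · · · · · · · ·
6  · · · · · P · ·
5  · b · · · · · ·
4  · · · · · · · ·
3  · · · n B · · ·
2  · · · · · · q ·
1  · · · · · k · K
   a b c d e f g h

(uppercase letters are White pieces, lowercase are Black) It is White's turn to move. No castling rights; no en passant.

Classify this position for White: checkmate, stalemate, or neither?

checkmate

White to move; white king on h1.
In check: yes, from the black queen on g2.
King squares — g1: attacked by Kf1; g2: attacked by Kf1; h2: attacked by Qg2.
Legal moves for White: none.
In check with no legal moves → checkmate.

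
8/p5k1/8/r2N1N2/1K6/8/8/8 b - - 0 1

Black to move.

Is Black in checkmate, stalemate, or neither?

neither

Black to move; black king on g7.
In check: yes, from the white knight on f5.
King squares — f6: attacked by Nd5; g6: available; h6: attacked by Nf5; f7: available; h7: available; f8: available; g8: available; h8: available.
Legal moves for Black: Kh8, Kg8, Kf8, Kh7, Kf7, Kg6.
Black is in check but has 6 legal moves → neither.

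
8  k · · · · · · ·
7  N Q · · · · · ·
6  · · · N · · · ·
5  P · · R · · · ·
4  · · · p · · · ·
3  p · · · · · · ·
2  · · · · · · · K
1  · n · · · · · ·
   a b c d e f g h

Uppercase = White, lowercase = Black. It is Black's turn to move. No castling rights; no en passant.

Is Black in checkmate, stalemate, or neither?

checkmate

Black to move; black king on a8.
In check: yes, from the white queen on b7.
King squares — a7: attacked by Qb7; b7: attacked by Nd6; b8: attacked by Qb7.
Legal moves for Black: none.
In check with no legal moves → checkmate.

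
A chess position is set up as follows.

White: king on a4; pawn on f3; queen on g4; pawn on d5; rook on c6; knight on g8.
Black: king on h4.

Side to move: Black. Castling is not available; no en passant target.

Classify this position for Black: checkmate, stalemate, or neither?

checkmate

Black to move; black king on h4.
In check: yes, from the white queen on g4.
King squares — g3: attacked by Qg4; h3: attacked by Qg4; g4: attacked by Pf3; g5: attacked by Qg4; h5: attacked by Qg4.
Legal moves for Black: none.
In check with no legal moves → checkmate.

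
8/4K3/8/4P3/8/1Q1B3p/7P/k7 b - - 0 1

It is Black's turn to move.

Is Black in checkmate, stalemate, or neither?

Black to move; black king on a1.
In check: no.
King squares — b1: attacked by Qb3; a2: attacked by Qb3; b2: attacked by Qb3.
Legal moves for Black: none.
Not in check and no legal moves → stalemate.

stalemate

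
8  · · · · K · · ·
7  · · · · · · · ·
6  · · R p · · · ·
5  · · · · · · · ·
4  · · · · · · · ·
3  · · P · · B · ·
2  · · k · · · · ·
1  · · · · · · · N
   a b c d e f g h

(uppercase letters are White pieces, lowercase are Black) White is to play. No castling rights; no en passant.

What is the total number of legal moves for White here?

22

White to move; king on e8.
In check: no.
Legal moves: Kf8, Kd8, Kf7, Ke7, Kd7, Rc8, Rc7, Rxd6, Rb6, Ra6, Rc5, Rc4, Bh5, Bd5, Bg4, Be4+, Bg2, Be2, Bd1+, Ng3, Nf2, c4.
Count: 22.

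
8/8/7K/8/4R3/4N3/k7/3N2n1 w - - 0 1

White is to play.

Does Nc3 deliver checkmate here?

no

After Nc3: black king on a2; in check: yes, from the white knight on c3.
Black has 4 legal replies: Kb3, Ka3, Kb2, Ka1.
In check but a legal move exists → not checkmate.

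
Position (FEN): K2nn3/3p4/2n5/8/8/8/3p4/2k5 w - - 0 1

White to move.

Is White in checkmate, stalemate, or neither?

stalemate

White to move; white king on a8.
In check: no.
King squares — a7: attacked by Nc6; b7: attacked by Nd8; b8: attacked by Nc6.
Legal moves for White: none.
Not in check and no legal moves → stalemate.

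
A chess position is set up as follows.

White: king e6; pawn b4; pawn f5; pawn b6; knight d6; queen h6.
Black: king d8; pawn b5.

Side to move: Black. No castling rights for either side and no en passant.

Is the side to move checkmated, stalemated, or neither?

stalemate

Black to move; black king on d8.
In check: no.
King squares — c7: attacked by Pb6; d7: attacked by Ke6; e7: attacked by Ke6; c8: attacked by Nd6; e8: attacked by Nd6.
Legal moves for Black: none.
Not in check and no legal moves → stalemate.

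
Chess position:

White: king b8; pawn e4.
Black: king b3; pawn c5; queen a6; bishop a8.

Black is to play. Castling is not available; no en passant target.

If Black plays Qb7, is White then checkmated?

yes

After Qb7: white king on b8; in check: yes, from the black queen on b7.
King squares — a7: attacked by Qb7; b7: attacked by Ba8; c7: attacked by Qb7; a8: attacked by Qb7; c8: attacked by Qb7.
White has no legal moves → checkmate.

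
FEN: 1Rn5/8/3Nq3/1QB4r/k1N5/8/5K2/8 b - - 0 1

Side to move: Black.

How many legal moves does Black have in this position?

Black to move; king on a4.
In check: yes, from the white queen on b5.
Legal moves: none.
Count: 0.

0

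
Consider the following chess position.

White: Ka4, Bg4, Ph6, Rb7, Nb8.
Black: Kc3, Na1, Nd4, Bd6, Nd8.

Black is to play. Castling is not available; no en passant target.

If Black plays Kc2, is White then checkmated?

After Kc2: white king on a4; in check: no.
White is not in check, so this cannot be checkmate.

no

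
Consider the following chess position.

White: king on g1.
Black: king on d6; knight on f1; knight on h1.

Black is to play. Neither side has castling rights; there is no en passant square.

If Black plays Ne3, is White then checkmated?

no

After Ne3: white king on g1; in check: no.
White is not in check, so this cannot be checkmate.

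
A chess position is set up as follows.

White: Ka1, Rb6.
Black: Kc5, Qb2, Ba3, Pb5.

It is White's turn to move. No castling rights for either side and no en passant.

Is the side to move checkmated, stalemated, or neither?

White to move; white king on a1.
In check: yes, from the black queen on b2.
King squares — b1: attacked by Qb2; a2: attacked by Qb2; b2: attacked by Ba3.
Legal moves for White: none.
In check with no legal moves → checkmate.

checkmate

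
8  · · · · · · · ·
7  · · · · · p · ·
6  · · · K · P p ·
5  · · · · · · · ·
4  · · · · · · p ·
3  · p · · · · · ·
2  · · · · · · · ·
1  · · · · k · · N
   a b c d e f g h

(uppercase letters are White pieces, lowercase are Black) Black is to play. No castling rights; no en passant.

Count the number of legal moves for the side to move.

7

Black to move; king on e1.
In check: no.
Legal moves: Ke2, Kd2, Kf1, Kd1, g5, g3, b2.
Count: 7.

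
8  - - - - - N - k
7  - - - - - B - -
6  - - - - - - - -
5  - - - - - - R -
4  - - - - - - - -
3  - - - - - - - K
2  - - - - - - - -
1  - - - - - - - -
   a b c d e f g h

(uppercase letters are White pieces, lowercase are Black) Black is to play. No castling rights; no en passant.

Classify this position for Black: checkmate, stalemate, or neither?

Black to move; black king on h8.
In check: no.
King squares — g7: attacked by Rg5; h7: attacked by Nf8; g8: attacked by Rg5.
Legal moves for Black: none.
Not in check and no legal moves → stalemate.

stalemate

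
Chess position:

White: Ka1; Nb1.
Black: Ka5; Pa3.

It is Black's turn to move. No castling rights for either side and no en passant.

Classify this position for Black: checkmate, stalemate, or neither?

neither

Black to move; black king on a5.
In check: no.
Legal moves for Black: Kb6, Ka6, Kb5, Kb4, Ka4, a2.
Black has 6 legal moves and is not in check → neither.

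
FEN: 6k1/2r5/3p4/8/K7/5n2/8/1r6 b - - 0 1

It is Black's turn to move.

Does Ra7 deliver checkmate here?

yes

After Ra7: white king on a4; in check: yes, from the black rook on a7.
King squares — a3: attacked by Ra7; b3: attacked by Rb1; b4: attacked by Rb1; a5: attacked by Ra7; b5: attacked by Rb1.
White has no legal moves → checkmate.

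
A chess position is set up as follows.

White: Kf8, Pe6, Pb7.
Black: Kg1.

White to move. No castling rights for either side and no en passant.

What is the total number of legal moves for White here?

White to move; king on f8.
In check: no.
Legal moves: Kg8, Ke8, Kg7, Kf7, Ke7, b8=Q, b8=R, b8=B, b8=N, e7.
Count: 10.

10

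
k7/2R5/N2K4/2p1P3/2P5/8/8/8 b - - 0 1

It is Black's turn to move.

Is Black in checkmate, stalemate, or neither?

Black to move; black king on a8.
In check: no.
King squares — a7: attacked by Rc7; b7: attacked by Rc7; b8: attacked by Na6.
Legal moves for Black: none.
Not in check and no legal moves → stalemate.

stalemate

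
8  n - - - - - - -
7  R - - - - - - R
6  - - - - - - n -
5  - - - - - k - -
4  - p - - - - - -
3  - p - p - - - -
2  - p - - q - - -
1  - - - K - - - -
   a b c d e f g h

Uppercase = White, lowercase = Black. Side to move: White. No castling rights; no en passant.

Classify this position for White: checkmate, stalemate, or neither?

checkmate

White to move; white king on d1.
In check: yes, from the black queen on e2.
King squares — c1: attacked by Pb2; e1: attacked by Qe2; c2: attacked by Qe2; d2: attacked by Qe2; e2: attacked by Pd3.
Legal moves for White: none.
In check with no legal moves → checkmate.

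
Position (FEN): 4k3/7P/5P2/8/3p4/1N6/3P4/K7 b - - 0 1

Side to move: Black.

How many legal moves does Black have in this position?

5

Black to move; king on e8.
In check: no.
Legal moves: Kf8, Kd8, Kf7, Kd7, d3.
Count: 5.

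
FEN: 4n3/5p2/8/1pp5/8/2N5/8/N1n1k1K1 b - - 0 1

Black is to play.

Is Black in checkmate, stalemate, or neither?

Black to move; black king on e1.
In check: no.
Legal moves for Black: Ng7, Nc7, Nf6, Nd6, Kd2, Nd3, Nb3, Ne2+, Na2, f6, c4, b4, f5.
Black has 13 legal moves and is not in check → neither.

neither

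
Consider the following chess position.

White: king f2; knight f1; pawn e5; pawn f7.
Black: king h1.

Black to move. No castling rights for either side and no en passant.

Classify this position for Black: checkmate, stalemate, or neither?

Black to move; black king on h1.
In check: no.
King squares — g1: attacked by Kf2; g2: attacked by Kf2; h2: attacked by Nf1.
Legal moves for Black: none.
Not in check and no legal moves → stalemate.

stalemate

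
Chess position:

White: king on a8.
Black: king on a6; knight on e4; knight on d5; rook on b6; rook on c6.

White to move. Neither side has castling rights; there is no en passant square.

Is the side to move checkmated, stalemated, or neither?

stalemate

White to move; white king on a8.
In check: no.
King squares — a7: attacked by Ka6; b7: attacked by Ka6; b8: attacked by Rb6.
Legal moves for White: none.
Not in check and no legal moves → stalemate.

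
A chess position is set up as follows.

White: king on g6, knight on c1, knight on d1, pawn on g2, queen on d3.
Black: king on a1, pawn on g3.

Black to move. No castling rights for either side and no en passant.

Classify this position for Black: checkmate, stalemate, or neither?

Black to move; black king on a1.
In check: no.
King squares — b1: attacked by Qd3; a2: attacked by Nc1; b2: attacked by Nd1.
Legal moves for Black: none.
Not in check and no legal moves → stalemate.

stalemate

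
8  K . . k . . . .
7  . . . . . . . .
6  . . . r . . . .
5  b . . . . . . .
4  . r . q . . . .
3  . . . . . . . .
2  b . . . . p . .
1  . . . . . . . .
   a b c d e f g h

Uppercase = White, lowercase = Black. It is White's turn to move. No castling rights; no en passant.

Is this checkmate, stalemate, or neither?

stalemate

White to move; white king on a8.
In check: no.
King squares — a7: attacked by Qd4; b7: attacked by Rb4; b8: attacked by Rb4.
Legal moves for White: none.
Not in check and no legal moves → stalemate.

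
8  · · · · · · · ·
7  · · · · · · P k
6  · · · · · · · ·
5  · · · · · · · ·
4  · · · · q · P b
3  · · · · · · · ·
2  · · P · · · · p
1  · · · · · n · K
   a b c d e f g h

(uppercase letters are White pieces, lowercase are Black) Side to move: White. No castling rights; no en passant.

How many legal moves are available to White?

White to move; king on h1.
In check: yes, from the black queen on e4.
Legal moves: none.
Count: 0.

0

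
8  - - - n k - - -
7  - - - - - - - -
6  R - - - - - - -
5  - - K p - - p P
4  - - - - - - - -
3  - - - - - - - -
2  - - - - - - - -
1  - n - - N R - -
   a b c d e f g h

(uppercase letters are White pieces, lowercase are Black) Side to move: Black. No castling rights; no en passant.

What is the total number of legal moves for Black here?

Black to move; king on e8.
In check: no.
Legal moves: Ke7, Kd7, Nf7, Nb7+, Ne6+, Nc6, Nc3, Na3, Nd2, g4, d4.
Count: 11.

11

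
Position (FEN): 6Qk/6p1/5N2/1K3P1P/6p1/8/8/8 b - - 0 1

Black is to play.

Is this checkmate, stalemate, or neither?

checkmate

Black to move; black king on h8.
In check: yes, from the white queen on g8.
King squares — g7: own pawn; h7: attacked by Nf6; g8: attacked by Nf6.
Legal moves for Black: none.
In check with no legal moves → checkmate.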